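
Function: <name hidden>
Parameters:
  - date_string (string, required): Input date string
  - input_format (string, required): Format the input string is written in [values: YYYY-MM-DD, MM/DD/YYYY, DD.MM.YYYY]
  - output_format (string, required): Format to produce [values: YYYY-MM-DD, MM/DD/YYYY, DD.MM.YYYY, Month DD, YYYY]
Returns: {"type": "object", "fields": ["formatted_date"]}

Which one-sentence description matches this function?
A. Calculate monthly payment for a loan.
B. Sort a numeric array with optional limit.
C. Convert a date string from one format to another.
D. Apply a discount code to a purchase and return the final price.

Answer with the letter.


Parameters date_string, input_format, output_format and return ["formatted_date"] fit: Convert a date string from one format to another.
C


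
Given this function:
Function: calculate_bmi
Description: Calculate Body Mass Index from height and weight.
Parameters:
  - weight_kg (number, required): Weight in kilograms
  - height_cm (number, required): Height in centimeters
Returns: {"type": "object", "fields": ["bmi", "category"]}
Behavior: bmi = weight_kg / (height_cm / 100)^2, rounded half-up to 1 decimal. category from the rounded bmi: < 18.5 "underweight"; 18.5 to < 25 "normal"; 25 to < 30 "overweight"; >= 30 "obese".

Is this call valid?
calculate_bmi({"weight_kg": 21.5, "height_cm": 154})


Checking all required parameters present and types match... All valid.
Valid


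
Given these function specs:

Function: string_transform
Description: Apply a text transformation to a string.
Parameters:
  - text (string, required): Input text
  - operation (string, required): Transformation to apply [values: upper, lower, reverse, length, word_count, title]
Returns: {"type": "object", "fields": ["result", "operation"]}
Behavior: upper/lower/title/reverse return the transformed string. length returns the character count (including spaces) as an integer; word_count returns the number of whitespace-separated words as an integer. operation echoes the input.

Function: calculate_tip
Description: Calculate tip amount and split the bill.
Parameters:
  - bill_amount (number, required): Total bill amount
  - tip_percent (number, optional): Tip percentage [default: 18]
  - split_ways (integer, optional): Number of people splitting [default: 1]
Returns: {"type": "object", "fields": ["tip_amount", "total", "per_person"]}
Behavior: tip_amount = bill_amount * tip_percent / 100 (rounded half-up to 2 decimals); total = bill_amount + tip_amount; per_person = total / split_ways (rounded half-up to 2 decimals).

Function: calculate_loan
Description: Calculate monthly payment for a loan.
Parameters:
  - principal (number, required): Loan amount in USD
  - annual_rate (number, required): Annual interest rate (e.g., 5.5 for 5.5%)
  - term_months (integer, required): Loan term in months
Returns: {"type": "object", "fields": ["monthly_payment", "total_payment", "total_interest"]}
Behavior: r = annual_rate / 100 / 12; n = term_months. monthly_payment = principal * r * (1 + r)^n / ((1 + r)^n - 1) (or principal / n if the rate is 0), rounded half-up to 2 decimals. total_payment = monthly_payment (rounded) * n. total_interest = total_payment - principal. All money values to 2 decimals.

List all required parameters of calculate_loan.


Parameters of calculate_loan and their required/optional flag:
  principal: required
  annual_rate: required
  term_months: required
annual_rate, principal, term_months


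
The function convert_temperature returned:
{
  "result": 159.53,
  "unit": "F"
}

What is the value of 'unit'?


F


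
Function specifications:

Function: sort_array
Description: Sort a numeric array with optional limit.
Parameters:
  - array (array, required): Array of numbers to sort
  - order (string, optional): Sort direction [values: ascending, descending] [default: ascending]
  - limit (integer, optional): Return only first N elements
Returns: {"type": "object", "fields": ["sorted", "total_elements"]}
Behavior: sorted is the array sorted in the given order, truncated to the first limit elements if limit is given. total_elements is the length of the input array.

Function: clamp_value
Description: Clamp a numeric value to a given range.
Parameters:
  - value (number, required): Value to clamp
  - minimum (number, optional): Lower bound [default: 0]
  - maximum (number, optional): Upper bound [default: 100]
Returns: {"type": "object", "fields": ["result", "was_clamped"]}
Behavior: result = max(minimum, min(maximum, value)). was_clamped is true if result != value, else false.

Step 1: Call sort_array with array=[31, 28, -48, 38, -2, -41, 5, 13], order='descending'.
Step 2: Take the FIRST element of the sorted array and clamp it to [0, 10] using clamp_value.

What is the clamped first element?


Step 1: sort_array(order=descending)
  sorted: [38, 31, 28, 13, 5, -2, -41, -48]
  -> first element = 38
Step 2: clamp_value(value=38, minimum=0, maximum=10)
  result = max(0, min(10, 38)) = max(0, 10) = 10
  was_clamped = (10 != 38) = true
  -> result = 10
10


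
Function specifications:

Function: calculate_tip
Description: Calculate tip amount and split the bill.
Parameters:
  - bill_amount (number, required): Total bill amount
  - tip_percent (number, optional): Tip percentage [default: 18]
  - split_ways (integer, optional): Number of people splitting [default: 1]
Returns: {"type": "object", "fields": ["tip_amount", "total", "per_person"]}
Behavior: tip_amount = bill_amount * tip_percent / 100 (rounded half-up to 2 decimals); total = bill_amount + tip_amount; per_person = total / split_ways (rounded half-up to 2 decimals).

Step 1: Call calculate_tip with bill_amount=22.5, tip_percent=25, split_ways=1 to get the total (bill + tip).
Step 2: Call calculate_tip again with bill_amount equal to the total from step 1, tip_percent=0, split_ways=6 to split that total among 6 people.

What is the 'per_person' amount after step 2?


Step 1: calculate_tip(bill_amount=22.5, tip_percent=25, split_ways=1)
  tip_amount = 22.5 * 25/100 = 5.625 -> 5.63
  total = 22.5 + 5.63 = 28.13
  per_person = 28.13 / 1 = 28.13 -> 28.13
  -> total = 28.13
Step 2: calculate_tip(bill_amount=28.13, tip_percent=0, split_ways=6)
  tip_amount = 28.13 * 0/100 = 0 -> 0.00
  total = 28.13 + 0.00 = 28.13
  per_person = 28.13 / 6 = 4.688333 -> 4.69
  -> per_person = 4.69
$4.69


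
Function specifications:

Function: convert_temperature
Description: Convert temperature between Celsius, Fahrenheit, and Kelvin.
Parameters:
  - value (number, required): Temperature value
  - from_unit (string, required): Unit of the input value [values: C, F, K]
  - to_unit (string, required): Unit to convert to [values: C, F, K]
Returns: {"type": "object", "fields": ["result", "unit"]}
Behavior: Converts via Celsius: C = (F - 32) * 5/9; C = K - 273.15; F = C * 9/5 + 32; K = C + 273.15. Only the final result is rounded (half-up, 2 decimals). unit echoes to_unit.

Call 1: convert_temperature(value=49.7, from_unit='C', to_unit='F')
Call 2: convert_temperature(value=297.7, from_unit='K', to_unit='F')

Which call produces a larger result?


Call 1:
  Input already in C: 49.7
  To F: 49.7 * 9/5 + 32 = 121.46
  Round to 2 decimals: 121.46
  -> 121.46 F
Call 2:
  To C: 297.7 - 273.15 = 24.55
  To F: 24.55 * 9/5 + 32 = 76.19
  Round to 2 decimals: 76.19
  -> 76.19 F
Call 1 (121.46 F)


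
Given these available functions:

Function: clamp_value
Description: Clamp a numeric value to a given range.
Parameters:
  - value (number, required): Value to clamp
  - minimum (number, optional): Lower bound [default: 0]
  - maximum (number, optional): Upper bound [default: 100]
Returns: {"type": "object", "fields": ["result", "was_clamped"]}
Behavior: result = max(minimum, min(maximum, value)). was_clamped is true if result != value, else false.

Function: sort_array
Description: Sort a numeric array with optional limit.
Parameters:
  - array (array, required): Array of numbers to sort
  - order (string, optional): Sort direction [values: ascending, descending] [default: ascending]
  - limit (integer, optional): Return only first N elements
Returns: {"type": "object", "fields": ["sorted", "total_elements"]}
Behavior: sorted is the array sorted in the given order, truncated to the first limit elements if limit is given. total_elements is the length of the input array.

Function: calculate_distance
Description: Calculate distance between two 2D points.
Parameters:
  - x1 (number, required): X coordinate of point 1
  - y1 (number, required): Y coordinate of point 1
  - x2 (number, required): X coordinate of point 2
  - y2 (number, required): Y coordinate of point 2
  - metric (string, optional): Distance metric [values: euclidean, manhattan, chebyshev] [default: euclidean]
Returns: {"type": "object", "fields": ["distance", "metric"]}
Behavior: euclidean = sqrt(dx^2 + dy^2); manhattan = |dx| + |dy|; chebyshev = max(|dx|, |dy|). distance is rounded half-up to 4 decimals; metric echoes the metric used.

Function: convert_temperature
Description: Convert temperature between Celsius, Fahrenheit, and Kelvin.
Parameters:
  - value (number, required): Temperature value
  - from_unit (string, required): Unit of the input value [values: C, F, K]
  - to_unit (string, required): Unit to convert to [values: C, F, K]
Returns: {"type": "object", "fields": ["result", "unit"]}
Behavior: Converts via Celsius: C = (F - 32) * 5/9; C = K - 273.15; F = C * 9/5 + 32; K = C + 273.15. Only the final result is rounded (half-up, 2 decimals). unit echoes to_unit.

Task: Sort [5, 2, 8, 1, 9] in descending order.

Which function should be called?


The task needs a function whose description is: Sort a numeric array with optional limit.
sort_array


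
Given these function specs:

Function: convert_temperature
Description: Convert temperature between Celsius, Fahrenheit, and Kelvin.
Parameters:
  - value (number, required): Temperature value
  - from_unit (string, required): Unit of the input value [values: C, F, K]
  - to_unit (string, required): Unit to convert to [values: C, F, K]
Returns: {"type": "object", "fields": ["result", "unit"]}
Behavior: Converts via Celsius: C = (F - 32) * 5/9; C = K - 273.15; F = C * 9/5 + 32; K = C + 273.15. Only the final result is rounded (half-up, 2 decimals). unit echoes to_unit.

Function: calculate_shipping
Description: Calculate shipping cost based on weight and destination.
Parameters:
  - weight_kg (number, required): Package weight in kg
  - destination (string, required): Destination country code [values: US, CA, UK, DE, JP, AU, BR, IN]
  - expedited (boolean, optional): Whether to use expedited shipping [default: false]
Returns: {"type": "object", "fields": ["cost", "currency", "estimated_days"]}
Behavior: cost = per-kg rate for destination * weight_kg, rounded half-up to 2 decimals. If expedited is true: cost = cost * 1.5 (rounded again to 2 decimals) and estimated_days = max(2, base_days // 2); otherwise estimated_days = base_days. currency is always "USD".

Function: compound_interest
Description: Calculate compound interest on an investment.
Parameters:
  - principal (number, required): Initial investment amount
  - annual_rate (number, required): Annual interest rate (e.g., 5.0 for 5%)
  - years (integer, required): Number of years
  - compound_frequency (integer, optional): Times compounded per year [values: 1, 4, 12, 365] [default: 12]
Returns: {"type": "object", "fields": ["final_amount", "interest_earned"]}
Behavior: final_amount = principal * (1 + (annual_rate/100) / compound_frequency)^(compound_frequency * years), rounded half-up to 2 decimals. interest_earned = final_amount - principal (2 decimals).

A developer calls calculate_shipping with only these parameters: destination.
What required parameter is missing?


Required parameters: weight_kg, destination
Provided: destination
Missing: weight_kg
weight_kg


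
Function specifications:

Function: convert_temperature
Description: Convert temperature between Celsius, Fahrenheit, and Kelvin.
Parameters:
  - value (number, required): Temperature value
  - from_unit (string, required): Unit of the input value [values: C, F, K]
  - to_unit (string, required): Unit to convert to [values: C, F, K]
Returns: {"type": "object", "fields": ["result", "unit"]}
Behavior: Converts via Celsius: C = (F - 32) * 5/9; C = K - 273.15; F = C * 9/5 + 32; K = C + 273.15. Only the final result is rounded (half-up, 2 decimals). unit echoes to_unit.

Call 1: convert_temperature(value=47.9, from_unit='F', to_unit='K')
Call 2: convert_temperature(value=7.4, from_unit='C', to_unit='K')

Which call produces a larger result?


Call 1:
  To C: (47.9 - 32) * 5/9 = 8.833333
  To K: 8.833333 + 273.15 = 281.983333
  Round to 2 decimals: 281.98
  -> 281.98 K
Call 2:
  Input already in C: 7.4
  To K: 7.4 + 273.15 = 280.55
  Round to 2 decimals: 280.55
  -> 280.55 K
Call 1 (281.98 K)


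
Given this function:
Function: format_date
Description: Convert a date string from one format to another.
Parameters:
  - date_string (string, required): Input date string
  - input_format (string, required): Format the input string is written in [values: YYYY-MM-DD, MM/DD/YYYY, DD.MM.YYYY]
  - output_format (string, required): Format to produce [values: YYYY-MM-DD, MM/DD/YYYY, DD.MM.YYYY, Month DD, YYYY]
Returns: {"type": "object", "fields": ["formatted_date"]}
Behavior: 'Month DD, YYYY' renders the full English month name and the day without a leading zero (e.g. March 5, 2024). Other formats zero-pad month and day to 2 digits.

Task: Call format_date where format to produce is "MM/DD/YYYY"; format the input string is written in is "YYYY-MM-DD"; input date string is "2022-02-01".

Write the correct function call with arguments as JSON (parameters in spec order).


Mapping each described value to its parameter name:
  'Format to produce' -> output_format = "MM/DD/YYYY"
  'Format the input string is written in' -> input_format = "YYYY-MM-DD"
  'Input date string' -> date_string = "2022-02-01"
format_date({"date_string": "2022-02-01", "input_format": "YYYY-MM-DD", "output_format": "MM/DD/YYYY"})


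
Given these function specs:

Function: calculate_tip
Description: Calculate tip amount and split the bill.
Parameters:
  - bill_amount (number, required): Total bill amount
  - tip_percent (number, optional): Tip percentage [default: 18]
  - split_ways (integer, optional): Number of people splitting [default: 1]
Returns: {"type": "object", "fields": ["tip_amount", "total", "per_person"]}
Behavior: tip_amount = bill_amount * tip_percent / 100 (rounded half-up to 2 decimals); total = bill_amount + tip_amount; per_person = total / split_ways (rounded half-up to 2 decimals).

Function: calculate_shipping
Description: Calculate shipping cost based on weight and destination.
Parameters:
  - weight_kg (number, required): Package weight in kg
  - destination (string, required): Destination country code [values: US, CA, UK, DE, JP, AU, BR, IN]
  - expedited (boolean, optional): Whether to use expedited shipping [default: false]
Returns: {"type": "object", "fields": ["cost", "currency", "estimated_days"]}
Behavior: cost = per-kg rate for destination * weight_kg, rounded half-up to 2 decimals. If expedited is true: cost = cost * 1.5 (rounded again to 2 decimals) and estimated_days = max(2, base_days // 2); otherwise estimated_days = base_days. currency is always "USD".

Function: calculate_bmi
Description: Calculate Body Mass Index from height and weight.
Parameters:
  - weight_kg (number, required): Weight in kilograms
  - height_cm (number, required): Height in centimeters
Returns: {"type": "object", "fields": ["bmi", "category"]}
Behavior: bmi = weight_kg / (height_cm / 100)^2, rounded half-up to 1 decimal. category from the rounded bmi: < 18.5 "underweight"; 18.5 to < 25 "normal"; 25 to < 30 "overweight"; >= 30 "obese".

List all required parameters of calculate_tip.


Parameters of calculate_tip and their required/optional flag:
  bill_amount: required
  tip_percent: optional
  split_ways: optional
bill_amount


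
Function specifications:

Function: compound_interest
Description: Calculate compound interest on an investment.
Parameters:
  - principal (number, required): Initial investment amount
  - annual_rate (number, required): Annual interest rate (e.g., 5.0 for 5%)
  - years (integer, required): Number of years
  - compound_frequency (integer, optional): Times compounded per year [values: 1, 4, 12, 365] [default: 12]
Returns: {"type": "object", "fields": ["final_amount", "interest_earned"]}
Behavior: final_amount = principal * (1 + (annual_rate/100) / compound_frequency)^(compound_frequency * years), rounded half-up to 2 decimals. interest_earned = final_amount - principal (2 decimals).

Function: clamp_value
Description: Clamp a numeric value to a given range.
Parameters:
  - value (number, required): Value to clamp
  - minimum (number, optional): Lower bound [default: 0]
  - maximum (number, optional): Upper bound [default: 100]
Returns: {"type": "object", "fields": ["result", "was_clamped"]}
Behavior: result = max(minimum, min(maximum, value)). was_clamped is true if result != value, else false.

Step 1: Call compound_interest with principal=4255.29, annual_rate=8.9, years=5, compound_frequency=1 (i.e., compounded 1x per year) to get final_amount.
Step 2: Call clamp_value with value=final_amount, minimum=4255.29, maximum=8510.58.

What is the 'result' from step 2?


Step 1: compound_interest
  rate per period = 8.9/100/1 = 0.089 (keep full precision); periods = 1 * 5 = 5
  (1 + 0.089)^5 = 1.53157899
  final_amount = 4255.29 * 1.53157899 = 6517.31274 -> 6517.31
  interest_earned = 6517.31 - 4255.29 = 2262.02
  -> final_amount = 6517.31
Step 2: clamp_value(value=6517.31, minimum=4255.29, maximum=8510.58)
  result = max(4255.29, min(8510.58, 6517.31)) = max(4255.29, 6517.31) = 6517.31
  was_clamped = (6517.31 != 6517.31) = false
  -> result = 6517.31
6517.31


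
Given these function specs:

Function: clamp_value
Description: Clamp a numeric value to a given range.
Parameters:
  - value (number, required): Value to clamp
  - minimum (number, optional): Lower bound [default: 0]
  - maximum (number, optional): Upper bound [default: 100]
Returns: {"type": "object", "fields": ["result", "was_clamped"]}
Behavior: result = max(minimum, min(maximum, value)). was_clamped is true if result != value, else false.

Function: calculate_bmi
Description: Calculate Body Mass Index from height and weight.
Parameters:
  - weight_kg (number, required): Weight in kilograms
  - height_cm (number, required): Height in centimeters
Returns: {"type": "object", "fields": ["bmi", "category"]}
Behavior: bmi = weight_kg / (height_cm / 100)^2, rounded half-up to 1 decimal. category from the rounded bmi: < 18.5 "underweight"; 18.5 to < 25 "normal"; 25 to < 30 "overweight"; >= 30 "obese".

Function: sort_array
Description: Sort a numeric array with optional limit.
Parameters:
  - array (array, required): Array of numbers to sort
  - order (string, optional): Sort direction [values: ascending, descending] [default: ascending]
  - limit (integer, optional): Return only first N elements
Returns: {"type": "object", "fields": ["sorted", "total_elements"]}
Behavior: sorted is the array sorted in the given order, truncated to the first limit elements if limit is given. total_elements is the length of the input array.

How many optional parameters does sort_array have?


Parameters of sort_array: array (required), order (optional), limit (optional)
Optional count:
2


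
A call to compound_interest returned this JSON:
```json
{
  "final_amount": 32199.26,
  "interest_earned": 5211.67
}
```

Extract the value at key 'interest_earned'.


5211.67


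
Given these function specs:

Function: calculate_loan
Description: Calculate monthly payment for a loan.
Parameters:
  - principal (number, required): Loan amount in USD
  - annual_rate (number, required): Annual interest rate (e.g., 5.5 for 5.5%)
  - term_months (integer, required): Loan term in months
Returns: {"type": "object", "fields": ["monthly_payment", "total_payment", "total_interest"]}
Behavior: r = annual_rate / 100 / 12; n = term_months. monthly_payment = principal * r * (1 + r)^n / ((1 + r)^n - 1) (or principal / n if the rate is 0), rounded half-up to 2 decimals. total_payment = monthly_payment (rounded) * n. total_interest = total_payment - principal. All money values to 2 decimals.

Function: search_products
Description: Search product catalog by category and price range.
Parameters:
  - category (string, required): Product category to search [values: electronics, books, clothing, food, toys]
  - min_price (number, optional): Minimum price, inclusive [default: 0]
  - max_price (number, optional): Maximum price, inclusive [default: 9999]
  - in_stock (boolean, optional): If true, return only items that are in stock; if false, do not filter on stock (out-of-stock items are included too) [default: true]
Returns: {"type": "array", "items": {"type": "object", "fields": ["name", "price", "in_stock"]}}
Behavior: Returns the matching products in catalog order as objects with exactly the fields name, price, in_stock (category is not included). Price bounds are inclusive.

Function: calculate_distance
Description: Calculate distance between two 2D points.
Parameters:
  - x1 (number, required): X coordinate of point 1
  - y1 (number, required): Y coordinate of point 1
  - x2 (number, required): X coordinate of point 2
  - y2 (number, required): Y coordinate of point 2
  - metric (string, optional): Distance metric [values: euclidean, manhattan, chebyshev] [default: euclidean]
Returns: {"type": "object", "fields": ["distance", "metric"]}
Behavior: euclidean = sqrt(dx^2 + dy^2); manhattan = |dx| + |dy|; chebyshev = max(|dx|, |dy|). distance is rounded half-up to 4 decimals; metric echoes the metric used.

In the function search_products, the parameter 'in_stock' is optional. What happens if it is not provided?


The search_products spec declares:
  - in_stock (boolean, optional): If true, return only items that are in stock; if false, do not filter on stock (out-of-stock items are included too) [default: true]
It defaults to true


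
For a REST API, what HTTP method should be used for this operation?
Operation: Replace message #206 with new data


GET = read, POST = create, PUT = update/replace, DELETE = remove
This operation is an update/replace.
PUT


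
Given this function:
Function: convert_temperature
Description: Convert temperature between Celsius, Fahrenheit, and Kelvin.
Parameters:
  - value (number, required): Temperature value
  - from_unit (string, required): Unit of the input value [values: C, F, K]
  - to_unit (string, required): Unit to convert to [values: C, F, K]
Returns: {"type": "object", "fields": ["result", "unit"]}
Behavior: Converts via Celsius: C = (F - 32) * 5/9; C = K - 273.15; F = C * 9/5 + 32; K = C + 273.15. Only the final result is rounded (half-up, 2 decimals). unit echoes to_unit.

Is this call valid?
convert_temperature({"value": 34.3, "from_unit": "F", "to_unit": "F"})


Checking all required parameters present and types match... All valid.
Valid


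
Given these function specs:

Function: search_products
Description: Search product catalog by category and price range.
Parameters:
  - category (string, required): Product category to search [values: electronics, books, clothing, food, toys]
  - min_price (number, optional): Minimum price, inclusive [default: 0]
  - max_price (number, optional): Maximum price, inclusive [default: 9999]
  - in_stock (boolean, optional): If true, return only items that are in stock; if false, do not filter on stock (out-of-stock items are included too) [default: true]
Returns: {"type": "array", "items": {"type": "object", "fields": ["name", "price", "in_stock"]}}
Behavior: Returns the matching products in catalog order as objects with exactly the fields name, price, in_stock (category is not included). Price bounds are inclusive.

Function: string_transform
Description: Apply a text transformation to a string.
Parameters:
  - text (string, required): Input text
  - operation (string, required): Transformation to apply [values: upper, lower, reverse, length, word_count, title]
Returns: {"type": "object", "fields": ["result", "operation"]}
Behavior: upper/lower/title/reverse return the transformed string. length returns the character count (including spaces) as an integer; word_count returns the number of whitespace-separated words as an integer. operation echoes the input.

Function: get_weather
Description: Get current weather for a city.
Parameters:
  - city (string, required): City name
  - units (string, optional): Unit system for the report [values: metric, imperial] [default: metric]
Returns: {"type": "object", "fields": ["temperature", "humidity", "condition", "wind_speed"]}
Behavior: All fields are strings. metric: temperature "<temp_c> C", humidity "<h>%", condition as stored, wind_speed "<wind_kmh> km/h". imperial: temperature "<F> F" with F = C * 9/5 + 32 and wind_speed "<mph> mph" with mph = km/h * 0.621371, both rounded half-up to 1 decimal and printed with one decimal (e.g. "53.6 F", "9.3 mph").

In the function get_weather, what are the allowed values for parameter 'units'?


The get_weather spec declares:
  - units (string, optional): Unit system for the report [values: metric, imperial] [default: metric]
Allowed values:
metric, imperial


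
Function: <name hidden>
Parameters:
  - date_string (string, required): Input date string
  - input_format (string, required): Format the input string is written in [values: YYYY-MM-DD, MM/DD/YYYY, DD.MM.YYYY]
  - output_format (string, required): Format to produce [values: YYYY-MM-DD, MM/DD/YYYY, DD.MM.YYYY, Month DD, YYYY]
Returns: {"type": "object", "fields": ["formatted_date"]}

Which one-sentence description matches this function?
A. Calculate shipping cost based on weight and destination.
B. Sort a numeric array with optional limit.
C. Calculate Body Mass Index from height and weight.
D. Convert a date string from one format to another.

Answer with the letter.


Parameters date_string, input_format, output_format and return ["formatted_date"] fit: Convert a date string from one format to another.
D


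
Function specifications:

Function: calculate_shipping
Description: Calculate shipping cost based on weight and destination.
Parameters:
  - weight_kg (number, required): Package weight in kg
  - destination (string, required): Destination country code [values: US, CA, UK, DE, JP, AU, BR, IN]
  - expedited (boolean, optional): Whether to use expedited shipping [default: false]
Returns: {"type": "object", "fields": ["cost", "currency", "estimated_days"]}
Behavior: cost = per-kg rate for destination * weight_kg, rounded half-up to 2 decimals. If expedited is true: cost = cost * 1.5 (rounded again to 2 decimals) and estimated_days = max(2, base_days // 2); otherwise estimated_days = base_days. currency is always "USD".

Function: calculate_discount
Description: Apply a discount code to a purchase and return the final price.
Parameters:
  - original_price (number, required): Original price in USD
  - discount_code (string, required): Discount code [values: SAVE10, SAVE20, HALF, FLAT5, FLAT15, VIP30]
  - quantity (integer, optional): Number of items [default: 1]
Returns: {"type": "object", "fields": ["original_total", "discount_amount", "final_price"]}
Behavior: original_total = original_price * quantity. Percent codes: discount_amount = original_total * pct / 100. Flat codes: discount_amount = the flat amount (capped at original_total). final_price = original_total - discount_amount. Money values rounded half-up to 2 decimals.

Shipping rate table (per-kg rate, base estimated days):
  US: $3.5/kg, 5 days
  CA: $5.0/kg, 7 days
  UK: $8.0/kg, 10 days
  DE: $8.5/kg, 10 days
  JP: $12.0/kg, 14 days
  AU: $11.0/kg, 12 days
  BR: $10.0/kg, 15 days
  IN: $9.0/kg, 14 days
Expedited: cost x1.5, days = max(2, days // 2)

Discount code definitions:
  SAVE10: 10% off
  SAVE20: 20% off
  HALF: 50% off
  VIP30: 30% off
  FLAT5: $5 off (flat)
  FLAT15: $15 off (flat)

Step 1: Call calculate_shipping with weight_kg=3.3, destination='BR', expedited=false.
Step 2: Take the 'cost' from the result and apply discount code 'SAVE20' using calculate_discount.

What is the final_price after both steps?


Step 1: calculate_shipping(weight_kg=3.3, destination=BR, expedited=false)
  Rate for BR: $10.0/kg, base 15 days
  cost = 10.0 * 3.3 = 33 -> 33.00
  expedited not set/false: estimated_days = 15
  -> cost = 33.00 USD
Step 2: calculate_discount(original_price=33.0, discount_code=SAVE20, quantity=1)
  original_total = 33.0 * 1 = 33.00
  SAVE20 = 20% off: discount_amount = 33.00 * 20/100 = 6.6 -> 6.60
  final_price = 33.00 - 6.60 = 26.40
  -> final_price = 26.40
$26.40


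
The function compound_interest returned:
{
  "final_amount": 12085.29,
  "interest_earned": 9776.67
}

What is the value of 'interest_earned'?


9776.67


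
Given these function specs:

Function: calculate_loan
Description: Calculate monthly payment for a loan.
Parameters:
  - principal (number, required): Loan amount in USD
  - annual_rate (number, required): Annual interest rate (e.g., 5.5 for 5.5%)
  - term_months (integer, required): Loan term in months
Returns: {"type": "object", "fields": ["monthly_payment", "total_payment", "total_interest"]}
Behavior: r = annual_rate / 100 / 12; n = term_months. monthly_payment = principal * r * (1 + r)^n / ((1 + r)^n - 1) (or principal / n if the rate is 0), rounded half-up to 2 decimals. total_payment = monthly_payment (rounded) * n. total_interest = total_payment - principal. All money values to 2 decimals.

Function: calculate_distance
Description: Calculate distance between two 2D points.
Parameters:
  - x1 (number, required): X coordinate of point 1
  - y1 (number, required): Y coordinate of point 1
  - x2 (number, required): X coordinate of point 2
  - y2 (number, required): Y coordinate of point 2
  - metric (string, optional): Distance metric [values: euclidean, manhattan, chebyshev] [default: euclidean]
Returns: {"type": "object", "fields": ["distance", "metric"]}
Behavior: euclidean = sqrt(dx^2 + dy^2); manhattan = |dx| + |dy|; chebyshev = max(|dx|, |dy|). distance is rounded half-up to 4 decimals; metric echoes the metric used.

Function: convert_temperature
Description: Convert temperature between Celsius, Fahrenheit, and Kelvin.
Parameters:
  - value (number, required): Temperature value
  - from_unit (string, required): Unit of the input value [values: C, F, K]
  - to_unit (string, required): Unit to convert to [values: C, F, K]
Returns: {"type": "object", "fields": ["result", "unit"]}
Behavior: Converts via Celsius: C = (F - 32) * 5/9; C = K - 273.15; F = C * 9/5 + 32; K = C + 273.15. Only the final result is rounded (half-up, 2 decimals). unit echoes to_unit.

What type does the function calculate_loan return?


The calculate_loan spec declares Returns: {"type": "object", "fields": ["monthly_payment", "total_payment", "total_interest"]}
Type:
object


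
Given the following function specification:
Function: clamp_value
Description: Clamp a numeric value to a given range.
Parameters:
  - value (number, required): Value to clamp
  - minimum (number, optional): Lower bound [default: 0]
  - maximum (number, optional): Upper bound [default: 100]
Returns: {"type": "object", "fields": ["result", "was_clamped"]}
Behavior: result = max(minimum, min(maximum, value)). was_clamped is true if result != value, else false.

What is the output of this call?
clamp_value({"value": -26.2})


Defaults applied: minimum=0, maximum=100
result = max(0, min(100, -26.2)) = max(0, -26.2) = 0
was_clamped = (0 != -26.2) = true
Output:
{"result": 0, "was_clamped": true}


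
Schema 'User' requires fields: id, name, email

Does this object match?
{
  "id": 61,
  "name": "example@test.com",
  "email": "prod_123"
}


Checking required fields... All present.
Valid - all required fields present


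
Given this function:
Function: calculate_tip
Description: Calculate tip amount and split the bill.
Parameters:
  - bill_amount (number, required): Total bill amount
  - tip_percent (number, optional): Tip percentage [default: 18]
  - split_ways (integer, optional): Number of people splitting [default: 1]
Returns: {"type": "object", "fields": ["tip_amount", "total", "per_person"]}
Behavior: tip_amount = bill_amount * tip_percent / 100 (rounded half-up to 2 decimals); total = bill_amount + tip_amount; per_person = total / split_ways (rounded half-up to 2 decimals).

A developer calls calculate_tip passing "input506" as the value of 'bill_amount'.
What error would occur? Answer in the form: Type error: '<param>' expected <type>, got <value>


Spec: 'bill_amount' is declared as number; "input506" is a string.
Type error: 'bill_amount' expected number, got "input506"


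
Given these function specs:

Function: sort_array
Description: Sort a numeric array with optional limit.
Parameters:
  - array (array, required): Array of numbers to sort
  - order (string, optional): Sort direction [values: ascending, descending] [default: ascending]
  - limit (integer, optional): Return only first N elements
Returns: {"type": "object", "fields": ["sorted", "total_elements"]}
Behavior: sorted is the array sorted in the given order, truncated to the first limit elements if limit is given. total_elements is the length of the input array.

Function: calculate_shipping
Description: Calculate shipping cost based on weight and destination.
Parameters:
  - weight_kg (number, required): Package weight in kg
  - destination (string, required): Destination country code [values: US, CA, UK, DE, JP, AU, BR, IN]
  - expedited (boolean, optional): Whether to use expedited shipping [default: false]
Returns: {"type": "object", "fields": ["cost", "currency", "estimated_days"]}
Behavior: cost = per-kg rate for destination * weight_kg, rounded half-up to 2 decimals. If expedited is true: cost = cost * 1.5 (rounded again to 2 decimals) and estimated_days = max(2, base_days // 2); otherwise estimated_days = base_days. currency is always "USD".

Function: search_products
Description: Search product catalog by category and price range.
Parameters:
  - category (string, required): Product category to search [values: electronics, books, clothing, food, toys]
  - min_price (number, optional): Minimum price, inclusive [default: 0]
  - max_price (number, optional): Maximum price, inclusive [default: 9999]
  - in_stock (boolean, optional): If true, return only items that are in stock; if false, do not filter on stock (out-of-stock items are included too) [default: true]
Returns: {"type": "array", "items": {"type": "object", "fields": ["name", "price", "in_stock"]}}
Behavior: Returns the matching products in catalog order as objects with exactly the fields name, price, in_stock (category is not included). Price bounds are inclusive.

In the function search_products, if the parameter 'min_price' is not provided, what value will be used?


The search_products spec declares:
  - min_price (number, optional): Minimum price, inclusive [default: 0]
Default:
0


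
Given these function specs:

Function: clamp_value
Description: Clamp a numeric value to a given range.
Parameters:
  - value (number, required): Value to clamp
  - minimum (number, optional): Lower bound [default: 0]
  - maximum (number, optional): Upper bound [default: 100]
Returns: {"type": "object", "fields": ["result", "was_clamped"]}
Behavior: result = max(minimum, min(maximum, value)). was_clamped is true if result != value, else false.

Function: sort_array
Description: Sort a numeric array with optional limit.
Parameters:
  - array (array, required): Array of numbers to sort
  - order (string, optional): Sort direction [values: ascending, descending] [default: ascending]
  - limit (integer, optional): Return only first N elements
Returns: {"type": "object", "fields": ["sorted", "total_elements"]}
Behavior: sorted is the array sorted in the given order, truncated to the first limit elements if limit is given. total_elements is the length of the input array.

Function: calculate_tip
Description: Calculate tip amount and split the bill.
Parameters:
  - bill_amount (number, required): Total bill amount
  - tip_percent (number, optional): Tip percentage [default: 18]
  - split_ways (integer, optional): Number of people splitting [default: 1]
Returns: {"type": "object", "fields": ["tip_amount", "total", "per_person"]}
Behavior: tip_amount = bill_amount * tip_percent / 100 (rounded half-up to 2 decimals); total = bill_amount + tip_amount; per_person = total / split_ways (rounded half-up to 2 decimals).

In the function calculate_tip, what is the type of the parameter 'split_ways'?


The calculate_tip spec declares:
  - split_ways (integer, optional): Number of people splitting [default: 1]
Type:
integer


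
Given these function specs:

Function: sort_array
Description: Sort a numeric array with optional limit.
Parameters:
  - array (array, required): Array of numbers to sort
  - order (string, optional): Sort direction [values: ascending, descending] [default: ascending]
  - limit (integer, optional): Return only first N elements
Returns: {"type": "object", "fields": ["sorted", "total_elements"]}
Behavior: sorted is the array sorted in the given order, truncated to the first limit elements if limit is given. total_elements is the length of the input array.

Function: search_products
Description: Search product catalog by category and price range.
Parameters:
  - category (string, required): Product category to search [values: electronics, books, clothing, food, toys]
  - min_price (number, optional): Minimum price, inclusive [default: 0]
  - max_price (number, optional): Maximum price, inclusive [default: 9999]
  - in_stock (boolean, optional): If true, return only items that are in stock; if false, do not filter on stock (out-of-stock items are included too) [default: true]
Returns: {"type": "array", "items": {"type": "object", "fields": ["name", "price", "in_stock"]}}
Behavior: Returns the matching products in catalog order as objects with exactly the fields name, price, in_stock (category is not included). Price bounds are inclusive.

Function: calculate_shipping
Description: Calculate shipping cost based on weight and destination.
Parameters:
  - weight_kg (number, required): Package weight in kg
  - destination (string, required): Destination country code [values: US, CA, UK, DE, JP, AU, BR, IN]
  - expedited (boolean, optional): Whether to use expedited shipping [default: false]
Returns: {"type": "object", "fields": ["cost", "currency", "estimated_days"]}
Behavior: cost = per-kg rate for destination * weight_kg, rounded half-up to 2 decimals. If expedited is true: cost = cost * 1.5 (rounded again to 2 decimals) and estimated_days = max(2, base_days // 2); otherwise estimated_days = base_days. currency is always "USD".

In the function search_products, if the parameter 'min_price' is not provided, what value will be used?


The search_products spec declares:
  - min_price (number, optional): Minimum price, inclusive [default: 0]
Default:
0


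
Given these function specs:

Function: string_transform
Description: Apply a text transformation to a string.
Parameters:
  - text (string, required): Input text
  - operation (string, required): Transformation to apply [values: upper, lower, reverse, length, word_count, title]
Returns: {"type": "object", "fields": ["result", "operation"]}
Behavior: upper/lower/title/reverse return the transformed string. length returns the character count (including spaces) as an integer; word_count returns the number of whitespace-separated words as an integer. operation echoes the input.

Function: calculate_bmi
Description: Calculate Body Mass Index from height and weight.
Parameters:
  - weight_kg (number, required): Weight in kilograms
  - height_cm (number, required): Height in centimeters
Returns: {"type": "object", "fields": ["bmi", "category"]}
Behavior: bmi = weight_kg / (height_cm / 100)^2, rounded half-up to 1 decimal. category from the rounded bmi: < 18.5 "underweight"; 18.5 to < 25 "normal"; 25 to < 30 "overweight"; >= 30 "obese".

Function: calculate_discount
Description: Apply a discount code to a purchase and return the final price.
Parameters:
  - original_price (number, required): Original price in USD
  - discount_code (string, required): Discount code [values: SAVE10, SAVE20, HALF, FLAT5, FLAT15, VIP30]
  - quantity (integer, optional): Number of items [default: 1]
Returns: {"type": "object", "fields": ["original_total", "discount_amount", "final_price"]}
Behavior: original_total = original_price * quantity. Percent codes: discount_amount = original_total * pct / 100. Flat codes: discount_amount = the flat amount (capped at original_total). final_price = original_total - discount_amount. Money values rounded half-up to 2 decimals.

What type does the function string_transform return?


The string_transform spec declares Returns: {"type": "object", "fields": ["result", "operation"]}
Type:
object
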